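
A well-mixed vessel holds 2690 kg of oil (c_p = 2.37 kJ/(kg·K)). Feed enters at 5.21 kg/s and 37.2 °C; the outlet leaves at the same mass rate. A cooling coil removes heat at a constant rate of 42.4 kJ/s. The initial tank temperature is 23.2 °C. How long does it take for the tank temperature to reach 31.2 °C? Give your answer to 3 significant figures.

First-law balance (no shaft work): M c_p dT/dt = ṁ c_p (T_in − T) − 42.4.
τ = M/ṁ = 516.31 s; T_ss = T_in − Q̇/(ṁ c_p) = 33.766 °C.
T(t) = T_ss + (T₀ − T_ss) e^(−t/τ). Set T = 31.2:
e^(−t/τ) = (31.2 − 33.766)/(23.2 − 33.766) = 0.24287
t = −516.31 · ln(0.24287) = 730.71 s.

731 s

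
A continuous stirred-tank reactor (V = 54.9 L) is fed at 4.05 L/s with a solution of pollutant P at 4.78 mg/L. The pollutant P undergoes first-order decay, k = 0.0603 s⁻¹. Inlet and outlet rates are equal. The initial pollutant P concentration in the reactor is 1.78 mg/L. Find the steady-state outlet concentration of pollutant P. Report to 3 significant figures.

2.63 mg/L

V dC/dt = Q(C_in − C) − k V C.
At steady state: 0 = Q C_in − (Q + kV) C_ss, so C_ss = Q C_in/(Q + kV).
C_ss = 4.05·4.78/(4.05 + 0.0603·54.9) = 19.359/7.3605 = 2.6301 mg/L.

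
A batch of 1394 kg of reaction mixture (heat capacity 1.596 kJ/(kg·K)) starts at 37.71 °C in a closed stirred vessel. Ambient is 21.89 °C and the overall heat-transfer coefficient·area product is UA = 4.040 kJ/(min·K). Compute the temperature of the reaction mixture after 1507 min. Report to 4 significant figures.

22.92 °C

M c_p dT/dt = −UA(T − T_amb).
dT/dt = (T_ss − T)/τ with T_ss = T_amb = 21.8900 °C, τ = M c_p/UA = 1394·1.596/4.040 = 550.699 min.
Solution: T(t) = T_ss + (T₀ − T_ss) e^(−t/τ).
T(1507) = 21.8900 + (15.8200)·0.0647953 = 22.9151 °C.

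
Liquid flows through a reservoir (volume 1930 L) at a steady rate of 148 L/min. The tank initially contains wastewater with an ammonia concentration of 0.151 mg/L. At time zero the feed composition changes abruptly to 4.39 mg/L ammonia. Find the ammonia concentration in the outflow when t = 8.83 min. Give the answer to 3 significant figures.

2.24 mg/L

Mass balance on the solute (V constant): V dC/dt = Q(C_in − C).
Rewrite as dC/dt + C/τ = C_in/τ, τ = V/Q = 13.041 min.
Solution: C(t) = C_in + (C₀ − C_in) e^(−t/τ).
C(8.83) = 4.39 + (0.151 − 4.39)·e^(−8.83/13.041) = 4.39 + (-4.2390)·0.50808 = 2.2363 mg/L.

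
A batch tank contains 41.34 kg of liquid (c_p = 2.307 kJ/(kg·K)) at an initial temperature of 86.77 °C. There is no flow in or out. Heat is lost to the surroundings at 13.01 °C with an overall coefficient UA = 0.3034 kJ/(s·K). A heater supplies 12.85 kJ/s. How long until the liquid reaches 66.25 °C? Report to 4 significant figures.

Lumped-capacitance energy balance: M c_p dT/dt = UA(T_amb − T) + Q̇.
τ = M c_p/UA = 314.342 s; T_ss = T_amb + Q̇/UA = 13.01 + 12.85/0.3034 = 55.3633 °C.
T(t) = T_ss + (T₀ − T_ss)e^(−t/τ); set T = 66.25:
t = −τ ln[(T − T_ss)/(T₀ − T_ss)] = −314.342 · ln(0.346636) = 333.039 s.

333.0 s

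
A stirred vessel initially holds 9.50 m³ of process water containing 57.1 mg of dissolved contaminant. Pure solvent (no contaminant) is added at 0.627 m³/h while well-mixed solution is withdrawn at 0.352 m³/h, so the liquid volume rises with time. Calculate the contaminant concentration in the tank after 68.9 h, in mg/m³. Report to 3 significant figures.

Total volume: dV/dt = Q_in − Q_out = 0.27500 m³/h, so V(t) = 9.50 + 0.27500 t and V(68.9) = 28.448 m³.
Solute balance: dm/dt = 0 − Q_out C = −Q_out m/V(t).
dm/m = −Q_out dt/(V₀ + 0.27500 t); integrating gives ln(m/m₀) = −(Q_out/(Q_in−Q_out)) ln(V/V₀).
m = m₀ (V₀/V)^(Q_out/(Q_in−Q_out)) = 57.1 × (9.50/28.448)^(1.2800) = 14.026 mg.
C = m/V = 14.026/28.448 = 0.49306 mg/m³.

0.493 mg/m³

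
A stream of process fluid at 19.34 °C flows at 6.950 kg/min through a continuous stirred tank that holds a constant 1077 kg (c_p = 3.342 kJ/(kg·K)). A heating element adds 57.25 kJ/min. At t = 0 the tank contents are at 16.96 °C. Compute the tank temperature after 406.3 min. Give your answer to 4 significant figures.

First-law balance (no shaft work): M c_p dT/dt = ṁ c_p (T_in − T) + 57.25.
Rearrange: dT/dt = (T_ss − T)/τ with τ = M/ṁ = 154.964 min and T_ss = T_in + Q̇/(ṁ c_p) = 21.8048 °C.
T approaches T_ss exponentially: T(t) = T_ss + (T₀ − T_ss) e^(−t/τ).
T(406.3) = 21.8048 + (-4.84481)·e^(−406.3/154.964) = 21.8048 + (-4.84481)·0.0726648 = 21.4528 °C.

21.45 °C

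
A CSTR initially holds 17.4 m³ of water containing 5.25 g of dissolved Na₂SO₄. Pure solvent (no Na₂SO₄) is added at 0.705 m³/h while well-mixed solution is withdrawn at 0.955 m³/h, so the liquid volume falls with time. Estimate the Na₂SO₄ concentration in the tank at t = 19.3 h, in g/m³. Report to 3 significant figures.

Total volume: dV/dt = Q_in − Q_out = -0.25000 m³/h, so V(t) = 17.4 − 0.25000 t and V(19.3) = 12.575 m³.
Species balance (pure solvent in): dm/dt = −Q_out · m/V(t).
Separate: dm/m = −Q_out dt/V(t) ⇒ ln(m/m₀) = −(Q_out/(Q_in−Q_out)) ln(V/V₀).
m = m₀ (V₀/V)^(Q_out/(Q_in−Q_out)) = 5.25 × (17.4/12.575)^(-3.8200) = 1.5184 g.
C = m/V = 1.5184/12.575 = 0.12075 g/m³.

0.121 g/m³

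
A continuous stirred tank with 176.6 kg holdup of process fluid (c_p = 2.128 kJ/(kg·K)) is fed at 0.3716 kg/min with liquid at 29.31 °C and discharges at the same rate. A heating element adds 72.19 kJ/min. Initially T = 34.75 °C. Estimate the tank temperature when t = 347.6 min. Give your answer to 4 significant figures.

79.29 °C

Heat balance on the well-mixed liquid: M c_p dT/dt = ṁ c_p (T_in − T) + 72.19.
Rearrange: dT/dt = (T_ss − T)/τ with τ = M/ṁ = 475.242 min and T_ss = T_in + Q̇/(ṁ c_p) = 120.601 °C.
This is linear first-order; T(t) = T_ss + (T₀ − T_ss) e^(−t/τ).
T(347.6) = 120.601 + (-85.8514)·e^(−347.6/475.242) = 120.601 + (-85.8514)·0.481227 = 79.2874 °C.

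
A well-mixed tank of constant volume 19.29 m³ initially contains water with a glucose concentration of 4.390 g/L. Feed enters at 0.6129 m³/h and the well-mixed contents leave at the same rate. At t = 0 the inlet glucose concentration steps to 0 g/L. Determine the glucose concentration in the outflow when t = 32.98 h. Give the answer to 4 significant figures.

1.539 g/L

Unsteady species balance (constant V, well mixed): V dC/dt = Q(C_in − C).
Time constant τ = V/Q = 19.29/0.6129 = 31.4733 h.
Solution: C(t) = C_in + (C₀ − C_in) e^(−t/τ).
C(32.98) = 0 + (4.390 − 0)·e^(−32.98/31.4733) = 0 + (4.39000)·0.350683 = 1.53950 g/L.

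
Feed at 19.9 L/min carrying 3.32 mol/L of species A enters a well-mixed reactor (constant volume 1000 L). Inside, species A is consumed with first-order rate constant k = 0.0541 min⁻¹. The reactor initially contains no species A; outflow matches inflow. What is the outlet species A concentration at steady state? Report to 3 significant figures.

0.893 mol/L

V dC/dt = Q(C_in − C) − k V C.
At steady state: 0 = Q C_in − (Q + kV) C_ss, so C_ss = Q C_in/(Q + kV).
C_ss = 19.9·3.32/(19.9 + 0.0541·1000) = 66.068/74.000 = 0.89281 mol/L.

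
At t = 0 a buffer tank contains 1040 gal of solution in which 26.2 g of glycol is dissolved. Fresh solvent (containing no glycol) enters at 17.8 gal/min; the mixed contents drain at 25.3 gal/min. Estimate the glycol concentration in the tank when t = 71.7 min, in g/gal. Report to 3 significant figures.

0.00448 g/gal

Let m(t) be the amount of glycol. Volume: V(t) = V₀ + (Q_in − Q_out) t = 1040 − 7.5000 t; V(71.7) = 502.25 gal.
Species balance (pure solvent in): dm/dt = −Q_out · m/V(t).
Separate: dm/m = −Q_out dt/V(t) ⇒ ln(m/m₀) = −(Q_out/(Q_in−Q_out)) ln(V/V₀).
m = m₀ (V₀/V)^(Q_out/(Q_in−Q_out)) = 26.2 × (1040/502.25)^(-3.3733) = 2.2488 g.
C = m/V = 2.2488/502.25 = 0.0044774 g/gal.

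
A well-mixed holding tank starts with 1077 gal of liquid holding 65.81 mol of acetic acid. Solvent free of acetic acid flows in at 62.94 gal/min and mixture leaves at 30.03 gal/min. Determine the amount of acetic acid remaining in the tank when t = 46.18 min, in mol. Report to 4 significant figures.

29.48 mol

Let m(t) be the amount of acetic acid. Volume: V(t) = V₀ + (Q_in − Q_out) t = 1077 + 32.9100 t; V(46.18) = 2596.78 gal.
Species balance (pure solvent in): dm/dt = −Q_out · m/V(t).
dm/m = −Q_out dt/(V₀ + 32.9100 t); integrating gives ln(m/m₀) = −(Q_out/(Q_in−Q_out)) ln(V/V₀).
m = m₀ (V₀/V)^(Q_out/(Q_in−Q_out)) = 65.81 × (1077/2596.78)^(0.912489) = 29.4795 mol.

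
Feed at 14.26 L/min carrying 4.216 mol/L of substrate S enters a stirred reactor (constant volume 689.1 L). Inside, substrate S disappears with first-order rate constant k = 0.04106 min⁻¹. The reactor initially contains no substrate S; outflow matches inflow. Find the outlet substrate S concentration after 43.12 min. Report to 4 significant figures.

V dC/dt = Q(C_in − C) − k V C.
dC/dt = (Q/V) C_in − (Q/V + k) C; effective rate a = Q/V + k = 0.0206937 + 0.04106 = 0.0617537 min⁻¹.
C_ss = Q C_in/(Q + kV) = 1.41278 mol/L; C(t) = C_ss + (C₀ − C_ss) e^(−a t).
C(43.12) = 1.41278 + (-1.41278)·e^(−0.0617537·43.12) = 1.41278 + (-1.41278)·0.0697514 = 1.31424 mol/L.

1.314 mol/L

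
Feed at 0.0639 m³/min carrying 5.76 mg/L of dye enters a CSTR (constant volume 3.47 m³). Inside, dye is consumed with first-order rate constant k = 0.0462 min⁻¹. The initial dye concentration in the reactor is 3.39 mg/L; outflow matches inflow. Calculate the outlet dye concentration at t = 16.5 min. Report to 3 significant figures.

2.24 mg/L

Accumulation = in − out − consumed: V dC/dt = Q C_in − Q C − k V C.
This is linear with rate a = Q/V + k = 0.064615 min⁻¹.
C_ss = Q C_in/(Q + kV) = 1.6416 mg/L; C(t) = C_ss + (C₀ − C_ss) e^(−a t).
C(16.5) = 1.6416 + (1.7484)·e^(−0.064615·16.5) = 1.6416 + (1.7484)·0.34433 = 2.2436 mg/L.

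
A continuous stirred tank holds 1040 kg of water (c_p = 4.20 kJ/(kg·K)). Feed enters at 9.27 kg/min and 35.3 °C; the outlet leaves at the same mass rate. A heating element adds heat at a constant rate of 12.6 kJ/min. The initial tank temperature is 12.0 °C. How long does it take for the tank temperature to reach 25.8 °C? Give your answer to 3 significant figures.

M c_p dT/dt = ṁ c_p (T_in − T) + Q̇.
τ = M/ṁ = 112.19 min; T_ss = T_in + Q̇/(ṁ c_p) = 35.624 °C.
T(t) = T_ss + (T₀ − T_ss) e^(−t/τ). Set T = 25.8:
e^(−t/τ) = (25.8 − 35.624)/(12.0 − 35.624) = 0.41584
t = −112.19 · ln(0.41584) = 98.442 min.

98.4 min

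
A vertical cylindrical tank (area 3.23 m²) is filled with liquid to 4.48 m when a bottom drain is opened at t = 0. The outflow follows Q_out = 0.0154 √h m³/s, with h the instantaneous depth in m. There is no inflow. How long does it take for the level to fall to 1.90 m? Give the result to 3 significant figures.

A dh/dt = −Q_out = −0.0154 √h.
Separate and integrate: 2(√h − √h₀) = −(0.0154/A) t.
t = 2A(√h₀ − √h)/0.0154 = 2·3.23·(√4.48 − √1.90)/0.0154
  = 6.4600 × (2.1166 − 1.3784) / 0.0154 = 309.66 s.

310 s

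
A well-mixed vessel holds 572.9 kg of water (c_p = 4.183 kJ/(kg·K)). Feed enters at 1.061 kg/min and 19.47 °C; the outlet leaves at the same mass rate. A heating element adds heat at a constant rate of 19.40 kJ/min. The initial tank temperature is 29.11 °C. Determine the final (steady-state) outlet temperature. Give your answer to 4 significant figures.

M c_p dT/dt = ṁ c_p (T_in − T) + Q̇.
At steady state dT/dt = 0 ⇒ T_ss = T_in + Q̇/(ṁ c_p) = 19.47 + 19.40/(1.061·4.183) = 23.8412 °C.

23.84 °C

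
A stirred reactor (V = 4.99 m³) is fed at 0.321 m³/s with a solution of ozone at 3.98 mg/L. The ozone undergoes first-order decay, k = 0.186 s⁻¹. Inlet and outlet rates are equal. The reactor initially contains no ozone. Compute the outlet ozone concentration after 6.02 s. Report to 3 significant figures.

0.796 mg/L

Accumulation = in − out − consumed: V dC/dt = Q C_in − Q C − k V C.
This is linear with rate a = Q/V + k = 0.25033 s⁻¹.
C_ss = Q C_in/(Q + kV) = 1.0228 mg/L; C(t) = C_ss + (C₀ − C_ss) e^(−a t).
C(6.02) = 1.0228 + (-1.0228)·e^(−0.25033·6.02) = 1.0228 + (-1.0228)·0.22158 = 0.79614 mg/L.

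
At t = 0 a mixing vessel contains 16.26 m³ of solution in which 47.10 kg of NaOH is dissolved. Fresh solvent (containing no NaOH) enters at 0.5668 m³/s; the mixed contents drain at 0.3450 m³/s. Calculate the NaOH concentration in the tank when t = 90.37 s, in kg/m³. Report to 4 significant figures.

0.3719 kg/m³

Let m(t) be the amount of NaOH. Volume: V(t) = V₀ + (Q_in − Q_out) t = 16.26 + 0.221800 t; V(90.37) = 36.3041 m³.
No NaOH enters, so dm/dt = −Q_out · (m/V).
Separate: dm/m = −Q_out dt/V(t) ⇒ ln(m/m₀) = −(Q_out/(Q_in−Q_out)) ln(V/V₀).
m = m₀ (V₀/V)^(Q_out/(Q_in−Q_out)) = 47.10 × (16.26/36.3041)^(1.55546) = 13.5028 kg.
C = m/V = 13.5028/36.3041 = 0.371936 kg/m³.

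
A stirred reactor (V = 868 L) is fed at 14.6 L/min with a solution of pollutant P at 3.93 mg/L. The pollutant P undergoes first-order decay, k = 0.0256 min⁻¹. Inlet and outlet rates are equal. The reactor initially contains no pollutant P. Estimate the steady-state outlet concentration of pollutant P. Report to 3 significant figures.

Accumulation = in − out − consumed: V dC/dt = Q C_in − Q C − k V C.
Steady state (dC/dt = 0): C_ss = Q C_in/(Q + kV) = C_in/(1 + kV/Q).
C_ss = 14.6·3.93/(14.6 + 0.0256·868) = 57.378/36.821 = 1.5583 mg/L.

1.56 mg/L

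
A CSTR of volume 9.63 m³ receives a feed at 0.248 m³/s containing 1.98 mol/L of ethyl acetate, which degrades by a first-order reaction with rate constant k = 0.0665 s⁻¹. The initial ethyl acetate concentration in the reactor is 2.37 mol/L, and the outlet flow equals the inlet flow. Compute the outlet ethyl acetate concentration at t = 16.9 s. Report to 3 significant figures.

0.935 mol/L

Accumulation = in − out − consumed: V dC/dt = Q C_in − Q C − k V C.
dC/dt = (Q/V) C_in − (Q/V + k) C; effective rate a = Q/V + k = 0.025753 + 0.0665 = 0.092253 s⁻¹.
C_ss = Q C_in/(Q + kV) = 0.55273 mol/L; C(t) = C_ss + (C₀ − C_ss) e^(−a t).
C(16.9) = 0.55273 + (1.8173)·e^(−0.092253·16.9) = 0.55273 + (1.8173)·0.21033 = 0.93496 mol/L.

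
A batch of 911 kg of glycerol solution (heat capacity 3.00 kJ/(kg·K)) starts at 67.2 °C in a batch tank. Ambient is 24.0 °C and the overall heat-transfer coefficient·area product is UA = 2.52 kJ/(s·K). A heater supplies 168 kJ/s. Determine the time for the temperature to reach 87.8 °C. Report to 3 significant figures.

2280 s

Unsteady energy balance on the tank contents: M c_p dT/dt = −UA(T − T_amb) + Q̇.
τ = M c_p/UA = 1084.5 s; T_ss = T_amb + Q̇/UA = 24.0 + 168/2.52 = 90.667 °C.
T(t) = T_ss + (T₀ − T_ss)e^(−t/τ); set T = 87.8:
t = −τ ln[(T − T_ss)/(T₀ − T_ss)] = −1084.5 · ln(0.12216) = 2280.1 s.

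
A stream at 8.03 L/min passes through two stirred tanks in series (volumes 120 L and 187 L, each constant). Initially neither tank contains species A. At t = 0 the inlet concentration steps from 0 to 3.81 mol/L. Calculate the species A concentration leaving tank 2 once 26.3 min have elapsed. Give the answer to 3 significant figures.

1.55 mol/L

Time constants: τᵢ = Vᵢ/Q for each well-mixed tank.
τ₁ = 120/8.03 = 14.944 min; τ₂ = 187/8.03 = 23.288 min.
Tank 1: C₁ = C_in(1 − e^(−t/τ₁)). Tank 2 (τ₁ ≠ τ₂): C₂ = C_in[1 − (τ₁ e^(−t/τ₁) − τ₂ e^(−t/τ₂))/(τ₁ − τ₂)].
At t = 26.3: e^(−t/τ₁) = 0.17206, e^(−t/τ₂) = 0.32324.
C₂ = 3.81·[1 − (14.944·0.17206 − 23.288·0.32324)/(-8.3437)] = 3.81·0.40598 = 1.5468 mol/L.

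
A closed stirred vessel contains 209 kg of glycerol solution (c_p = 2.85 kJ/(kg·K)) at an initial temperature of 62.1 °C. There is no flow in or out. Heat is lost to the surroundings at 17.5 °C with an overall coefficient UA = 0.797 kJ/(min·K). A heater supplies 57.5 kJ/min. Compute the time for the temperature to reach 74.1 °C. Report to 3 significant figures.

Lumped-capacitance energy balance: M c_p dT/dt = UA(T_amb − T) + Q̇.
τ = M c_p/UA = 747.37 min; T_ss = T_amb + Q̇/UA = 17.5 + 57.5/0.797 = 89.646 °C.
T(t) = T_ss + (T₀ − T_ss)e^(−t/τ); set T = 74.1:
t = −τ ln[(T − T_ss)/(T₀ − T_ss)] = −747.37 · ln(0.56436) = 427.54 min.

428 min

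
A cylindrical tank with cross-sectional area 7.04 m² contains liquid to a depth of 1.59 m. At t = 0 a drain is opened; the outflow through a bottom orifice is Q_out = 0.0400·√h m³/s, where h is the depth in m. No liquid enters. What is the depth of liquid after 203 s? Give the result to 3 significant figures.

0.468 m

With no inflow, A dh/dt = −0.0400 √h.
∫ h^(−1/2) dh = −(0.0400/A) ∫ dt, giving 2√h = 2√h₀ − (0.0400/A) t.
√h = √1.59 − 0.0400·203/(2·7.04) = 1.2610 − 0.57670 = 0.68425.
h = 0.68425² = 0.46819 m.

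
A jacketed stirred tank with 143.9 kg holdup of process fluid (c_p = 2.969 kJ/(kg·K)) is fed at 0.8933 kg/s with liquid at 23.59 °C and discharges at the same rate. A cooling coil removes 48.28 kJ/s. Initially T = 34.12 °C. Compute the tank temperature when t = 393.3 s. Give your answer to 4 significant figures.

7.887 °C

Energy balance: M c_p dT/dt = ṁ c_p (T_in − T) − 48.28.
τ = M/ṁ = 161.088 s; T_ss = T_in − Q̇/(ṁ c_p) = 23.59 − 48.28/(0.8933·2.969) = 5.38630 °C.
Integrating: T(t) = T_ss + (T₀ − T_ss) e^(−t/τ).
T(393.3) = 5.38630 + (28.7337)·e^(−393.3/161.088) = 5.38630 + (28.7337)·0.0870284 = 7.88694 °C.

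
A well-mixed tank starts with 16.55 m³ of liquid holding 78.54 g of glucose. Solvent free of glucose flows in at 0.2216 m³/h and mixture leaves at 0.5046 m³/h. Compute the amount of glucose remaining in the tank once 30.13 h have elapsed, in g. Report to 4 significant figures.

Total volume: dV/dt = Q_in − Q_out = -0.283000 m³/h, so V(t) = 16.55 − 0.283000 t and V(30.13) = 8.02321 m³.
Species balance (pure solvent in): dm/dt = −Q_out · m/V(t).
dm/m = −Q_out dt/(V₀ − 0.283000 t); integrating gives ln(m/m₀) = −(Q_out/(Q_in−Q_out)) ln(V/V₀).
m = m₀ (V₀/V)^(Q_out/(Q_in−Q_out)) = 78.54 × (16.55/8.02321)^(-1.78304) = 21.5981 g.

21.60 g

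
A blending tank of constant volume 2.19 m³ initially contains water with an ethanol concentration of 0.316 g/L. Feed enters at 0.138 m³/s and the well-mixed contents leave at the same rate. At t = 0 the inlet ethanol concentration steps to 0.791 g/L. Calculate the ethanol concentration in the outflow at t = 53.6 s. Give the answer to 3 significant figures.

Unsteady species balance (constant V, well mixed): V dC/dt = Q(C_in − C).
Rewrite as dC/dt + C/τ = C_in/τ, τ = V/Q = 15.870 s.
This is linear first-order; C(t) = C_in + (C₀ − C_in) e^(−t/τ).
C(53.6) = 0.791 + (0.316 − 0.791)·e^(−53.6/15.870) = 0.791 + (-0.47500)·0.034132 = 0.77479 g/L.

0.775 g/L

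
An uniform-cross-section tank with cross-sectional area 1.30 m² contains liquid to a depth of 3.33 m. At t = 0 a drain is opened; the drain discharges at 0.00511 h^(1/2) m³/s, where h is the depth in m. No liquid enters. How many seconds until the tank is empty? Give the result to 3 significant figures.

Volume balance on the tank: A dh/dt = −0.00511 √h.
Separate and integrate: 2(√h − √h₀) = −(0.00511/A) t.
Set h = 0: 2√h₀ = (0.00511/A) t_empty ⇒ t_empty = 2A√h₀/0.00511.
t_empty = 2·1.30·√3.33/0.00511 = 2.6000·1.8248/0.00511 = 928.48 s.

928 s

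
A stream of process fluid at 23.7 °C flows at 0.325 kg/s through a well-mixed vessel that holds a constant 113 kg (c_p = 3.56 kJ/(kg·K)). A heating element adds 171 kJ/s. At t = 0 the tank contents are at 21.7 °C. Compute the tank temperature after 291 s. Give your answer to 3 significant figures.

107 °C

M c_p dT/dt = ṁ c_p (T_in − T) + Q̇.
τ = M/ṁ = 347.69 s; T_ss = T_in + Q̇/(ṁ c_p) = 23.7 + 171/(0.325·3.56) = 171.50 °C.
Solution: T(t) = T_ss + (T₀ − T_ss) e^(−t/τ).
T(291) = 171.50 + (-149.80)·e^(−291/347.69) = 171.50 + (-149.80)·0.43303 = 106.63 °C.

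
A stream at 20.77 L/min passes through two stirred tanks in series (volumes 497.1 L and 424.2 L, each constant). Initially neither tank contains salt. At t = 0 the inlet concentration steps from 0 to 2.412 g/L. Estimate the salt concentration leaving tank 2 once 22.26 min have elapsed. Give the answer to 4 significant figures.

0.6425 g/L

Time constants: τᵢ = Vᵢ/Q for each well-mixed tank.
τ₁ = 497.1/20.77 = 23.9336 min; τ₂ = 424.2/20.77 = 20.4237 min.
Solving the cascade with C₁(0)=C₂(0)=0 gives C₂(t) = C_in[1 − (τ₁ e^(−t/τ₁) − τ₂ e^(−t/τ₂))/(τ₁ − τ₂)].
At t = 22.26: e^(−t/τ₁) = 0.394524, e^(−t/τ₂) = 0.336246.
C₂ = 2.412·[1 − (23.9336·0.394524 − 20.4237·0.336246)/(3.50987)] = 2.412·0.266362 = 0.642465 g/L.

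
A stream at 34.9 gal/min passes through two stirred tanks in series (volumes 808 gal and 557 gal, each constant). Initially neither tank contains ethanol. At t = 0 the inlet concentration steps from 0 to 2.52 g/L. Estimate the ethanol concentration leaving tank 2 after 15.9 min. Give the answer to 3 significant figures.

0.503 g/L

Species balance on tank i: dCᵢ/dt = (Cᵢ₋₁ − Cᵢ)/τᵢ with τᵢ = Vᵢ/Q.
τ₁ = 808/34.9 = 23.152 min; τ₂ = 557/34.9 = 15.960 min.
Solving the cascade with C₁(0)=C₂(0)=0 gives C₂(t) = C_in[1 − (τ₁ e^(−t/τ₁) − τ₂ e^(−t/τ₂))/(τ₁ − τ₂)].
At t = 15.9: e^(−t/τ₁) = 0.50320, e^(−t/τ₂) = 0.36926.
C₂ = 2.52·[1 − (23.152·0.50320 − 15.960·0.36926)/(7.1920)] = 2.52·0.19958 = 0.50294 g/L.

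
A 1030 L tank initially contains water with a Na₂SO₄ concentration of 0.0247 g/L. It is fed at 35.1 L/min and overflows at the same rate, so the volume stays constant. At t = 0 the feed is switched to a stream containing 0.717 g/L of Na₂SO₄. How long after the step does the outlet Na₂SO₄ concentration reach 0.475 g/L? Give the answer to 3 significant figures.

30.8 min

Species balance on the tank: V dC/dt = Q(C_in − C), so τ = V/Q = 29.345 min.
C(t) = C_in + (C₀ − C_in) e^(−t/τ). Set C = 0.475 and solve for t:
e^(−t/τ) = (C − C_in)/(C₀ − C_in) = (0.475 − 0.717)/(0.0247 − 0.717) = 0.34956
t = −τ ln(…) = 29.345 × 1.0511 = 30.844 min.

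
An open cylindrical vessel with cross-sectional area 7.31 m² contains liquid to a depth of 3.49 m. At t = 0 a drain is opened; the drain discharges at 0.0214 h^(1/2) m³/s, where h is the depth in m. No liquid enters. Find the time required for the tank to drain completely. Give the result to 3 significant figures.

1280 s

Mass balance (ρ constant): A dh/dt = −0.0214 √h.
∫ h^(−1/2) dh = −(0.0214/A) ∫ dt, giving 2√h = 2√h₀ − (0.0214/A) t.
Tank is empty when √h = 0: t_empty = 2A√h₀/0.0214.
t_empty = 2·7.31·√3.49/0.0214 = 14.620·1.8682/0.0214 = 1276.3 s.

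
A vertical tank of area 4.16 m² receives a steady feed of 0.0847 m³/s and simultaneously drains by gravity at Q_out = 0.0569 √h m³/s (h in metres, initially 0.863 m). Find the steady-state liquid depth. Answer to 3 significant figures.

2.22 m

Level balance: A dh/dt = 0.0847 − 0.0569 √h. Setting dh/dt = 0:
Q_in = 0.0569 √h_ss ⇒ √h_ss = 0.0847/0.0569 = 1.4886.
h_ss = 1.4886² = 2.2159 m. (Since h₀ = 0.863 m < h_ss, the level will rise toward this value.)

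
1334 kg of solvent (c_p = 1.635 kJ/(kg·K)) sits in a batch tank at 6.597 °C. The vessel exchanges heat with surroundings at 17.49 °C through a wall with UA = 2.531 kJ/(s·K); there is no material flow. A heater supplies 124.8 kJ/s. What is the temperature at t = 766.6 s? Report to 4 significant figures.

Energy balance: M c_p dT/dt = −UA(T − T_amb) + Q̇.
dT/dt = (T_ss − T)/τ with T_ss = T_amb + Q̇/UA = 17.49 + 124.8/2.531 = 66.7986 °C, τ = M c_p/UA = 1334·1.635/2.531 = 861.750 s.
Integrating: T(t) = T_ss + (T₀ − T_ss) e^(−t/τ).
T(766.6) = 66.7986 + (-60.2016)·0.410826 = 42.0662 °C.

42.07 °C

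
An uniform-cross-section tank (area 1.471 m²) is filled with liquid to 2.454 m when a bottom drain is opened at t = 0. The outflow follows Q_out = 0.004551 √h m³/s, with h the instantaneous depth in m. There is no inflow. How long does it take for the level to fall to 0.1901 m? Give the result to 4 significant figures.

730.8 s

A dh/dt = −Q_out = −0.004551 √h.
Separate and integrate: 2(√h − √h₀) = −(0.004551/A) t.
t = 2A(√h₀ − √h)/0.004551 = 2·1.471·(√2.454 − √0.1901)/0.004551
  = 2.94200 × (1.56652 − 0.436005) / 0.004551 = 730.826 s.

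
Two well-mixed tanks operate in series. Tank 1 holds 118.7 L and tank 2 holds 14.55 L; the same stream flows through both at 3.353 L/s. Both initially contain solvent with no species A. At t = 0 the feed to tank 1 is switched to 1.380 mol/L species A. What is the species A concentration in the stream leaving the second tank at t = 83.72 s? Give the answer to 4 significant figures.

1.232 mol/L

Each tank obeys Vᵢ dCᵢ/dt = Q(Cᵢ₋₁ − Cᵢ), so τᵢ = Vᵢ/Q.
τ₁ = 118.7/3.353 = 35.4011 s; τ₂ = 14.55/3.353 = 4.33940 s.
Solving the cascade with C₁(0)=C₂(0)=0 gives C₂(t) = C_in[1 − (τ₁ e^(−t/τ₁) − τ₂ e^(−t/τ₂))/(τ₁ − τ₂)].
At t = 83.72: e^(−t/τ₁) = 0.0939591, e^(−t/τ₂) = 4.17981e-09.
C₂ = 1.380·[1 − (35.4011·0.0939591 − 4.33940·4.17981e-09)/(31.0617)] = 1.380·0.892915 = 1.23222 mol/L.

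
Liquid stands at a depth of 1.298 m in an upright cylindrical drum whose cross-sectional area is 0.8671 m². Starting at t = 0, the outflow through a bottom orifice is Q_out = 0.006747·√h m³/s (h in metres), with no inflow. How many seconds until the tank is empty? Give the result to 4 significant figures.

292.8 s

Unsteady balance on liquid volume: A dh/dt = −0.006747 √h.
∫ h^(−1/2) dh = −(0.006747/A) ∫ dt, giving 2√h = 2√h₀ − (0.006747/A) t.
Tank is empty when √h = 0: t_empty = 2A√h₀/0.006747.
t_empty = 2·0.8671·√1.298/0.006747 = 1.73420·1.13930/0.006747 = 292.837 s.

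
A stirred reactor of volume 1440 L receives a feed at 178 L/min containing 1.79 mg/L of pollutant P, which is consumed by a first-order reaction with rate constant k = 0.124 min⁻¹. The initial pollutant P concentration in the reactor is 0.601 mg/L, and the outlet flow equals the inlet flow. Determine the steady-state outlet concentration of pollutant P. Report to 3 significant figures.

Species balance: V dC/dt = Q C_in − Q C − k V C.
Steady state (dC/dt = 0): C_ss = Q C_in/(Q + kV) = C_in/(1 + kV/Q).
C_ss = 178·1.79/(178 + 0.124·1440) = 318.62/356.56 = 0.89359 mg/L.

0.894 mg/L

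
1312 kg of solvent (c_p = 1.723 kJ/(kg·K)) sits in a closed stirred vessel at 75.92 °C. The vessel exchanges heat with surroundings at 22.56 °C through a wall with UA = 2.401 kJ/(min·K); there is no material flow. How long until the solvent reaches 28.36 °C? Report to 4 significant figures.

Heat balance on the well-mixed liquid: M c_p dT/dt = −UA(T − T_amb).
τ = M c_p/UA = 941.514 min; T_ss = T_amb = 22.5600 °C.
T(t) = T_ss + (T₀ − T_ss)e^(−t/τ); set T = 28.36:
t = −τ ln[(T − T_ss)/(T₀ − T_ss)] = −941.514 · ln(0.108696) = 2089.41 min.

2089 min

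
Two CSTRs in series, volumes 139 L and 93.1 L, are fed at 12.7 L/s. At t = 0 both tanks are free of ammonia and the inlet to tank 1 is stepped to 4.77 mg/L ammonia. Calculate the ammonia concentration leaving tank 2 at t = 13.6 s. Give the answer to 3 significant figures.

2.11 mg/L

Time constants: τᵢ = Vᵢ/Q for each well-mixed tank.
τ₁ = 139/12.7 = 10.945 s; τ₂ = 93.1/12.7 = 7.3307 s.
Tank 1: C₁ = C_in(1 − e^(−t/τ₁)). Tank 2 (τ₁ ≠ τ₂): C₂ = C_in[1 − (τ₁ e^(−t/τ₁) − τ₂ e^(−t/τ₂))/(τ₁ − τ₂)].
At t = 13.6: e^(−t/τ₁) = 0.28864, e^(−t/τ₂) = 0.15642.
C₂ = 4.77·[1 − (10.945·0.28864 − 7.3307·0.15642)/(3.6142)] = 4.77·0.44319 = 2.1140 mg/L.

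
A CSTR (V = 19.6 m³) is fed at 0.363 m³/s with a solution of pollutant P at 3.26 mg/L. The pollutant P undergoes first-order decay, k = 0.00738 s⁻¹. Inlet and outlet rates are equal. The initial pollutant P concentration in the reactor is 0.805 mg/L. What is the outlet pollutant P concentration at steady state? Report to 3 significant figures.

Accumulation = in − out − consumed: V dC/dt = Q C_in − Q C − k V C.
At steady state: 0 = Q C_in − (Q + kV) C_ss, so C_ss = Q C_in/(Q + kV).
C_ss = 0.363·3.26/(0.363 + 0.00738·19.6) = 1.1834/0.50765 = 2.3311 mg/L.

2.33 mg/L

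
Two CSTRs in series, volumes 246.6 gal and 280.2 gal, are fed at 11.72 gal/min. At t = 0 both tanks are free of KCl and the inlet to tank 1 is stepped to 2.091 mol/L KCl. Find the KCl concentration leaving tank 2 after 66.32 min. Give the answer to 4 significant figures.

Time constants: τᵢ = Vᵢ/Q for each well-mixed tank.
τ₁ = 246.6/11.72 = 21.0410 min; τ₂ = 280.2/11.72 = 23.9078 min.
Tank 1: C₁ = C_in(1 − e^(−t/τ₁)). Tank 2 (τ₁ ≠ τ₂): C₂ = C_in[1 − (τ₁ e^(−t/τ₁) − τ₂ e^(−t/τ₂))/(τ₁ − τ₂)].
At t = 66.32: e^(−t/τ₁) = 0.0427687, e^(−t/τ₂) = 0.0624128.
C₂ = 2.091·[1 − (21.0410·0.0427687 − 23.9078·0.0624128)/(-2.86689)] = 2.091·0.793413 = 1.65903 mol/L.

1.659 mol/L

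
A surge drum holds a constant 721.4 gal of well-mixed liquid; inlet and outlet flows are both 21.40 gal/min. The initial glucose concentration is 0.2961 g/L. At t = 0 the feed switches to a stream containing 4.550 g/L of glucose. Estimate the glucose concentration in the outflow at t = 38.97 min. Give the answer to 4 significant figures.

3.211 g/L

Species balance on the tank: V dC/dt = Q(C_in − C).
Time constant τ = V/Q = 721.4/21.40 = 33.7103 min.
This is linear first-order; C(t) = C_in + (C₀ − C_in) e^(−t/τ).
C(38.97) = 4.550 + (0.2961 − 4.550)·e^(−38.97/33.7103) = 4.550 + (-4.25390)·0.314734 = 3.21115 g/L.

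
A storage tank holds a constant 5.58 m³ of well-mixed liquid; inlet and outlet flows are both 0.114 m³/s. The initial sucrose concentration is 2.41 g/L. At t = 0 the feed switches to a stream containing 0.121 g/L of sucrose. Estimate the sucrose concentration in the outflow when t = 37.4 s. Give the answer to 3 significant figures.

1.19 g/L

Transient balance on the dissolved component: V dC/dt = Q(C_in − C).
Rewrite as dC/dt + C/τ = C_in/τ, τ = V/Q = 48.947 s.
This is linear first-order; C(t) = C_in + (C₀ − C_in) e^(−t/τ).
C(37.4) = 0.121 + (2.41 − 0.121)·e^(−37.4/48.947) = 0.121 + (2.2890)·0.46576 = 1.1871 g/L.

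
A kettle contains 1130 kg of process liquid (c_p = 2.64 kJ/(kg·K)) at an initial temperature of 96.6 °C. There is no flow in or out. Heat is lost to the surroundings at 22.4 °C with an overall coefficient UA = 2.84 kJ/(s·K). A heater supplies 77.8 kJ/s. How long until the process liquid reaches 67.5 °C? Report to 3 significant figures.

First-law balance (no shaft work): M c_p dT/dt = −UA(T − T_amb) + Q̇.
τ = M c_p/UA = 1050.4 s; T_ss = T_amb + Q̇/UA = 22.4 + 77.8/2.84 = 49.794 °C.
T(t) = T_ss + (T₀ − T_ss)e^(−t/τ); set T = 67.5:
t = −τ ln[(T − T_ss)/(T₀ − T_ss)] = −1050.4 · ln(0.37828) = 1021.1 s.

1020 s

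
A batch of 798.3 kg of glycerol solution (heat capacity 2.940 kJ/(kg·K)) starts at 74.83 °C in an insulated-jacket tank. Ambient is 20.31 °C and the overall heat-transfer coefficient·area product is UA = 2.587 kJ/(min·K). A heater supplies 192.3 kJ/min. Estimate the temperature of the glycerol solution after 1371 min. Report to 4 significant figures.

90.27 °C

Lumped-capacitance energy balance: M c_p dT/dt = UA(T_amb − T) + Q̇.
dT/dt = (T_ss − T)/τ with T_ss = T_amb + Q̇/UA = 20.31 + 192.3/2.587 = 94.6432 °C, τ = M c_p/UA = 798.3·2.940/2.587 = 907.229 min.
Solution: T(t) = T_ss + (T₀ − T_ss) e^(−t/τ).
T(1371) = 94.6432 + (-19.8132)·0.220646 = 90.2715 °C.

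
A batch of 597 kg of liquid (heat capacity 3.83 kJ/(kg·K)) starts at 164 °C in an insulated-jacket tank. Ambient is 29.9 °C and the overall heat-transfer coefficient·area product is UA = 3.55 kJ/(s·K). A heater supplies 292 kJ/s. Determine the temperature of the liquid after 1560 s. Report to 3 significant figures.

117 °C

Unsteady energy balance on the tank contents: M c_p dT/dt = −UA(T − T_amb) + Q̇.
dT/dt = (T_ss − T)/τ with T_ss = T_amb + Q̇/UA = 29.9 + 292/3.55 = 112.15 °C, τ = M c_p/UA = 597·3.83/3.55 = 644.09 s.
T approaches T_ss exponentially: T(t) = T_ss + (T₀ − T_ss) e^(−t/τ).
T(1560) = 112.15 + (51.846)·0.088741 = 116.75 °C.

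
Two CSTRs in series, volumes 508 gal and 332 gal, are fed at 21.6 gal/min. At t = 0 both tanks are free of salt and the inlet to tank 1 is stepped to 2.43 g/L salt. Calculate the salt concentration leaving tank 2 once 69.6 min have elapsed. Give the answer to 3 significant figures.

Species balance on tank i: dCᵢ/dt = (Cᵢ₋₁ − Cᵢ)/τᵢ with τᵢ = Vᵢ/Q.
τ₁ = 508/21.6 = 23.519 min; τ₂ = 332/21.6 = 15.370 min.
Solving the cascade with C₁(0)=C₂(0)=0 gives C₂(t) = C_in[1 − (τ₁ e^(−t/τ₁) − τ₂ e^(−t/τ₂))/(τ₁ − τ₂)].
At t = 69.6: e^(−t/τ₁) = 0.051852, e^(−t/τ₂) = 0.010800.
C₂ = 2.43·[1 − (23.519·0.051852 − 15.370·0.010800)/(8.1481)] = 2.43·0.87071 = 2.1158 g/L.

2.12 g/L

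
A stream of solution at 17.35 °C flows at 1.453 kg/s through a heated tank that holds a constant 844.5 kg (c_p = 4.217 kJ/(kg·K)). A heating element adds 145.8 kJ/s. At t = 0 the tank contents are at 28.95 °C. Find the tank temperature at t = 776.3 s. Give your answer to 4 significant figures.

Unsteady energy balance on the tank contents: M c_p dT/dt = ṁ c_p (T_in − T) + 145.8.
τ = M/ṁ = 581.211 s; T_ss = T_in + Q̇/(ṁ c_p) = 17.35 + 145.8/(1.453·4.217) = 41.1451 °C.
Integrating: T(t) = T_ss + (T₀ − T_ss) e^(−t/τ).
T(776.3) = 41.1451 + (-12.1951)·e^(−776.3/581.211) = 41.1451 + (-12.1951)·0.262985 = 37.9380 °C.

37.94 °C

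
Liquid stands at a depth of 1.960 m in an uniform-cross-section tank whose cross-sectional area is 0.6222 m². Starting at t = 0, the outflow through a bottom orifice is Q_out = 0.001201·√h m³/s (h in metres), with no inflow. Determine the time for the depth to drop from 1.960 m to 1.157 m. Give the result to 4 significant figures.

With no inflow, A dh/dt = −0.001201 √h.
This is separable: 2 d(√h)/dt = −0.001201/A, so √h = √h₀ − (0.001201/(2A)) t.
t = 2A(√h₀ − √h)/0.001201 = 2·0.6222·(√1.960 − √1.157)/0.001201
  = 1.24440 × (1.40000 − 1.07564) / 0.001201 = 336.082 s.

336.1 s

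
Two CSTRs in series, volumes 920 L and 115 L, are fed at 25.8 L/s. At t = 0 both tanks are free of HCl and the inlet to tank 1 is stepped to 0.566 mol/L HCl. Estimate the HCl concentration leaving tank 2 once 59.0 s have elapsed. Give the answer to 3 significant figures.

Species balance on tank i: dCᵢ/dt = (Cᵢ₋₁ − Cᵢ)/τᵢ with τᵢ = Vᵢ/Q.
τ₁ = 920/25.8 = 35.659 s; τ₂ = 115/25.8 = 4.4574 s.
Tank 1: C₁ = C_in(1 − e^(−t/τ₁)). Tank 2 (τ₁ ≠ τ₂): C₂ = C_in[1 − (τ₁ e^(−t/τ₁) − τ₂ e^(−t/τ₂))/(τ₁ − τ₂)].
At t = 59.0: e^(−t/τ₁) = 0.19118, e^(−t/τ₂) = 1.7842e-06.
C₂ = 0.566·[1 − (35.659·0.19118 − 4.4574·1.7842e-06)/(31.202)] = 0.566·0.78151 = 0.44234 mol/L.

0.442 mol/L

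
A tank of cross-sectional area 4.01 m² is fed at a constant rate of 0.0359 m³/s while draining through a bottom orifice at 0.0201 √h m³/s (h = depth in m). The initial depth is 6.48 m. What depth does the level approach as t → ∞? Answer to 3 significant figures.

Volume balance on the tank: A dh/dt = Q_in − 0.0201 √h. At steady state dh/dt = 0:
Q_in = 0.0201 √h_ss ⇒ √h_ss = 0.0359/0.0201 = 1.7861.
h_ss = 1.7861² = 3.1900 m. (Since h₀ = 6.48 m > h_ss, the level will fall toward this value.)

3.19 m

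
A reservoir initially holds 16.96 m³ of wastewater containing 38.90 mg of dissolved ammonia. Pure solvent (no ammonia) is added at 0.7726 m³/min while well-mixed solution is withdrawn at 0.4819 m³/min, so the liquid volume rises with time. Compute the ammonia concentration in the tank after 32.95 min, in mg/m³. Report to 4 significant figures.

Total volume: dV/dt = Q_in − Q_out = 0.290700 m³/min, so V(t) = 16.96 + 0.290700 t and V(32.95) = 26.5386 m³.
No ammonia enters, so dm/dt = −Q_out · (m/V).
Separate: dm/m = −Q_out dt/V(t) ⇒ ln(m/m₀) = −(Q_out/(Q_in−Q_out)) ln(V/V₀).
m = m₀ (V₀/V)^(Q_out/(Q_in−Q_out)) = 38.90 × (16.96/26.5386)^(1.65772) = 18.5184 mg.
C = m/V = 18.5184/26.5386 = 0.697791 mg/m³.

0.6978 mg/m³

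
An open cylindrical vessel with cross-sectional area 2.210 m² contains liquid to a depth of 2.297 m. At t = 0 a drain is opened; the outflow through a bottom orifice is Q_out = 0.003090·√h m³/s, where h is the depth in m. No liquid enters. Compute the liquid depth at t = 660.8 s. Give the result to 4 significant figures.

1.110 m

A dh/dt = −Q_out = −0.003090 √h.
This is separable: 2 d(√h)/dt = −0.003090/A, so √h = √h₀ − (0.003090/(2A)) t.
√h = √2.297 − 0.003090·660.8/(2·2.210) = 1.51559 − 0.461962 = 1.05362.
h = 1.05362² = 1.11012 m.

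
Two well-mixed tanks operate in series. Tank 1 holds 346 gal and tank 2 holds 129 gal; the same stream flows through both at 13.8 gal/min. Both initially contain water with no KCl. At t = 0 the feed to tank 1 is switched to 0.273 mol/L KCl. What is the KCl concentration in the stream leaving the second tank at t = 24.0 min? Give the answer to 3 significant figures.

0.118 mol/L

Species balance on tank i: dCᵢ/dt = (Cᵢ₋₁ − Cᵢ)/τᵢ with τᵢ = Vᵢ/Q.
τ₁ = 346/13.8 = 25.072 min; τ₂ = 129/13.8 = 9.3478 min.
Solving the cascade with C₁(0)=C₂(0)=0 gives C₂(t) = C_in[1 − (τ₁ e^(−t/τ₁) − τ₂ e^(−t/τ₂))/(τ₁ − τ₂)].
At t = 24.0: e^(−t/τ₁) = 0.38396, e^(−t/τ₂) = 0.076732.
C₂ = 0.273·[1 − (25.072·0.38396 − 9.3478·0.076732)/(15.725)] = 0.273·0.43341 = 0.11832 mol/L.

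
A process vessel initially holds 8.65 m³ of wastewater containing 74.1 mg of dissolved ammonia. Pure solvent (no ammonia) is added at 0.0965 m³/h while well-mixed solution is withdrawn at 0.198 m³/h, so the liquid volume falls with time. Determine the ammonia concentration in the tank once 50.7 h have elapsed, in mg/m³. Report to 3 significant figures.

3.63 mg/m³

Let m(t) be the amount of ammonia. Volume: V(t) = V₀ + (Q_in − Q_out) t = 8.65 − 0.10150 t; V(50.7) = 3.5039 m³.
No ammonia enters, so dm/dt = −Q_out · (m/V).
Separate: dm/m = −Q_out dt/V(t) ⇒ ln(m/m₀) = −(Q_out/(Q_in−Q_out)) ln(V/V₀).
m = m₀ (V₀/V)^(Q_out/(Q_in−Q_out)) = 74.1 × (8.65/3.5039)^(-1.9507) = 12.713 mg.
C = m/V = 12.713/3.5039 = 3.6281 mg/m³.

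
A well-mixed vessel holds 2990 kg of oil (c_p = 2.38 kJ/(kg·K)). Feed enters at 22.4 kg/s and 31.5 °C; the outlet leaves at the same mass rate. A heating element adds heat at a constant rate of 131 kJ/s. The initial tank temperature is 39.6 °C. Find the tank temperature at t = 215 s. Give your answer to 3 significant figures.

35.1 °C

Unsteady energy balance on the tank contents: M c_p dT/dt = ṁ c_p (T_in − T) + 131.
τ = M/ṁ = 133.48 s; T_ss = T_in + Q̇/(ṁ c_p) = 31.5 + 131/(22.4·2.38) = 33.957 °C.
Solution: T(t) = T_ss + (T₀ − T_ss) e^(−t/τ).
T(215) = 33.957 + (5.6428)·e^(−215/133.48) = 33.957 + (5.6428)·0.19975 = 35.084 °C.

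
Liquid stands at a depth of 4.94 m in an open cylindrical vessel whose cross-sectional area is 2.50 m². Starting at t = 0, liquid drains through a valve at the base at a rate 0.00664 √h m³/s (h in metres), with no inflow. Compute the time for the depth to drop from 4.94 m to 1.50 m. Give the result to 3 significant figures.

751 s

A dh/dt = −Q_out = −0.00664 √h.
Separate and integrate: 2(√h − √h₀) = −(0.00664/A) t.
t = 2A(√h₀ − √h)/0.00664 = 2·2.50·(√4.94 − √1.50)/0.00664
  = 5.0000 × (2.2226 − 1.2247) / 0.00664 = 751.41 s.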